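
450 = 450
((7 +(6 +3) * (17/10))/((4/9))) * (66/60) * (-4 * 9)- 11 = -199793/100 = -1997.93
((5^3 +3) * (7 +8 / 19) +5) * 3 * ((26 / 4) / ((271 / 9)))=618.39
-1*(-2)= 2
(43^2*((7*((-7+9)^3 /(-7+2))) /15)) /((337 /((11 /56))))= -0.80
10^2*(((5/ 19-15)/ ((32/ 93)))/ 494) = -81375/ 9386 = -8.67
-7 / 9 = -0.78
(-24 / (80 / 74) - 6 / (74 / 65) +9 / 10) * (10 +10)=-19662 / 37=-531.41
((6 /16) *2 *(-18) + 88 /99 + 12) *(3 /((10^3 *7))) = -11 /42000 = -0.00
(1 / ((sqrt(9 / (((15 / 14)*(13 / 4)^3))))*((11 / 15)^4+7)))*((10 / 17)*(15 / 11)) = 16453125*sqrt(2730) / 3864335552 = 0.22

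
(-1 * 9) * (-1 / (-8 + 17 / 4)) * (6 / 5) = -72 / 25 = -2.88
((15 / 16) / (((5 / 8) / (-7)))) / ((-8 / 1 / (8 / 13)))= 21 / 26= 0.81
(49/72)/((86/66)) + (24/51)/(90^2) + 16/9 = 27238513/11842200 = 2.30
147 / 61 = 2.41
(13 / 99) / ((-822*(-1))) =13 / 81378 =0.00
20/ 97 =0.21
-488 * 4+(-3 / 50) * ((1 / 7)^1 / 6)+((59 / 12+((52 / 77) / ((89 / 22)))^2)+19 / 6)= -56586012779 / 29109675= -1943.89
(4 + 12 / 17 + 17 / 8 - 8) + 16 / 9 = 745 / 1224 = 0.61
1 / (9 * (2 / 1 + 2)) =1 / 36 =0.03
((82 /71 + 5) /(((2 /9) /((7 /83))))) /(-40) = -27531 /471440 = -0.06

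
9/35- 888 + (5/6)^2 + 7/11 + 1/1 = -12271811/13860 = -885.41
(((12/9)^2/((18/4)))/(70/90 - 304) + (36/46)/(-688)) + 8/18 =28631053/64775544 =0.44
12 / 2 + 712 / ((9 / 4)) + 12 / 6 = 2920 / 9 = 324.44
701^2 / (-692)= -491401 / 692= -710.12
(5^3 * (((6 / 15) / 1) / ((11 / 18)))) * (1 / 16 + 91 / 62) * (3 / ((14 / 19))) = 884925 / 1736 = 509.75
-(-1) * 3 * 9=27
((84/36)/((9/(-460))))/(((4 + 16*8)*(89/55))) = -4025/7209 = -0.56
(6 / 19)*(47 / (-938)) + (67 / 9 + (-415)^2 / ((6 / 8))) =18416959468 / 80199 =229640.76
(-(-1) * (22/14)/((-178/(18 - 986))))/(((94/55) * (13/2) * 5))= 58564/380653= 0.15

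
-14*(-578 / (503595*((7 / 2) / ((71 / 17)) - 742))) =-164152 / 7571550825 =-0.00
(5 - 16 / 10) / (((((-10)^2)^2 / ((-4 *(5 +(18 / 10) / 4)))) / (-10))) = 1853 / 25000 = 0.07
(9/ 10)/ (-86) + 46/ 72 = 1216/ 1935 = 0.63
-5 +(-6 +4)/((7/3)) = -41/7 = -5.86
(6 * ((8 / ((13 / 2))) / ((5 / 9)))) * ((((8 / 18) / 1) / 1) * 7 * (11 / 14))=2112 / 65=32.49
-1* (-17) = 17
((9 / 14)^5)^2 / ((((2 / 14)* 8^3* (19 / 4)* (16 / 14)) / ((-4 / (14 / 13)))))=-45328197213 / 401981326229504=-0.00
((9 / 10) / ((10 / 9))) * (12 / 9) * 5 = 27 / 5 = 5.40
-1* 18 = -18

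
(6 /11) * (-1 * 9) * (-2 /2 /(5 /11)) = 54 /5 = 10.80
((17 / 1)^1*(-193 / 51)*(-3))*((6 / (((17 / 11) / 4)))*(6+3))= 458568 / 17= 26974.59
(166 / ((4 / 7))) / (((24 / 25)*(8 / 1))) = 14525 / 384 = 37.83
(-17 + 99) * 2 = 164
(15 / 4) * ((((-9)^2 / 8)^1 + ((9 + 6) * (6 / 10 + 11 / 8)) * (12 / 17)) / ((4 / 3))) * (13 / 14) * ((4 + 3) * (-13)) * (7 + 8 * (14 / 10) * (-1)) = 134822961 / 4352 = 30979.54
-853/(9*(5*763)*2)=-853/68670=-0.01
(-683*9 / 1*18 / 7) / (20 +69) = -110646 / 623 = -177.60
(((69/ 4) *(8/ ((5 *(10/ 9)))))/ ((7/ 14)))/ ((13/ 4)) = 4968/ 325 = 15.29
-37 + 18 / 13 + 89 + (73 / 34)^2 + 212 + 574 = 12683549 / 15028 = 843.99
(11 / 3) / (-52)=-11 / 156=-0.07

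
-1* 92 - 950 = -1042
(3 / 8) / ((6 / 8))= 1 / 2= 0.50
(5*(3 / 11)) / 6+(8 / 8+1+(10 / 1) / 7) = 563 / 154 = 3.66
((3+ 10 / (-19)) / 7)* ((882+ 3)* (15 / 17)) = 623925 / 2261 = 275.95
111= 111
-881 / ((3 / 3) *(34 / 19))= -16739 / 34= -492.32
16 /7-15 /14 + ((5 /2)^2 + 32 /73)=16153 /2044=7.90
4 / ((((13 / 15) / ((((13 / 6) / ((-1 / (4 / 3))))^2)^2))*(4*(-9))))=-175760 / 19683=-8.93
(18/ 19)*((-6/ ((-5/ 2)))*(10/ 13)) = 432/ 247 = 1.75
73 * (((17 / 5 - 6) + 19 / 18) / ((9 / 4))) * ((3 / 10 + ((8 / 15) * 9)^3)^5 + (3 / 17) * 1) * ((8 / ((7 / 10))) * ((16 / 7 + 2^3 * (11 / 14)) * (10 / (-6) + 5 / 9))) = 7532800035067445867637873752 / 82364501953125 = 91456875916696.33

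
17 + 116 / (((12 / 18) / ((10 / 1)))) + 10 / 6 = 5276 / 3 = 1758.67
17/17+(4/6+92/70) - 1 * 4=-107/105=-1.02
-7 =-7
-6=-6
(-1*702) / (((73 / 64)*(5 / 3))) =-134784 / 365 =-369.27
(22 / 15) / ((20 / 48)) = 88 / 25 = 3.52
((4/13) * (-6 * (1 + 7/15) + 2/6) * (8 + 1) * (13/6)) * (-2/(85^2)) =508/36125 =0.01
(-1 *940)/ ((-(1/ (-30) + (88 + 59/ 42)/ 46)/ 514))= 1555775200/ 6151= 252930.45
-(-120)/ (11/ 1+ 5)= 15/ 2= 7.50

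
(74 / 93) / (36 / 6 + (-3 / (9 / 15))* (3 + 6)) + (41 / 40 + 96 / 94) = 2.03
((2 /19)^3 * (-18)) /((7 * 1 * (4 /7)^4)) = -3087 /109744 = -0.03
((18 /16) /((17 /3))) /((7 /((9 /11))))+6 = 63075 /10472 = 6.02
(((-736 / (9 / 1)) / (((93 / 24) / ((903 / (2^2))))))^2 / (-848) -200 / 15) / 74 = -6137830892 / 16960689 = -361.89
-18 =-18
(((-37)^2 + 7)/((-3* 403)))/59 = -1376/71331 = -0.02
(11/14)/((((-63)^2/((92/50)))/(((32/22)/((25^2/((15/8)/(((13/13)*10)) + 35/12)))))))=3427/1302328125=0.00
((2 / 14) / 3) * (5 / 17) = 5 / 357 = 0.01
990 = 990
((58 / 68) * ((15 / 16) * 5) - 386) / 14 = -29687 / 1088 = -27.29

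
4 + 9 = 13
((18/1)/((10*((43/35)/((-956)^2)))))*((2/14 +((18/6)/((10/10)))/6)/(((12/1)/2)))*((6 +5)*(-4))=-271438992/43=-6312534.70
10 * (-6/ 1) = -60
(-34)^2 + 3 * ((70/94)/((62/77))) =3376669/2914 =1158.77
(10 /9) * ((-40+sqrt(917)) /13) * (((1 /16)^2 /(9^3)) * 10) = -125 /682344+25 * sqrt(917) /5458752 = -0.00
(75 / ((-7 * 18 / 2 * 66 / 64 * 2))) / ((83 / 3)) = -400 / 19173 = -0.02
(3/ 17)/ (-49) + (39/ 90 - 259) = -6461671/ 24990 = -258.57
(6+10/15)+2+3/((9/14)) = 40/3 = 13.33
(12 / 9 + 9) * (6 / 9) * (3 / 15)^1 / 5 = 62 / 225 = 0.28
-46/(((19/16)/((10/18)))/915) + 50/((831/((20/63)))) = -19586983400/994707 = -19691.21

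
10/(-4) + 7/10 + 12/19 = -111/95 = -1.17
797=797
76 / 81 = 0.94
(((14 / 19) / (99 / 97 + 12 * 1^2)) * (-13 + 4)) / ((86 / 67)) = -136479 / 343957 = -0.40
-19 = -19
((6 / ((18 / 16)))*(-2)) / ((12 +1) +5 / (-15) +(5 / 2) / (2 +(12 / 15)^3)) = -20096 / 25739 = -0.78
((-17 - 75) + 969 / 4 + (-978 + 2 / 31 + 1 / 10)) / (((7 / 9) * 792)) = -513103 / 381920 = -1.34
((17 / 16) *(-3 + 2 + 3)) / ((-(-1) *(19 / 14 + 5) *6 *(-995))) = -119 / 2125320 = -0.00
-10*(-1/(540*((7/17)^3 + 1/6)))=4913/62739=0.08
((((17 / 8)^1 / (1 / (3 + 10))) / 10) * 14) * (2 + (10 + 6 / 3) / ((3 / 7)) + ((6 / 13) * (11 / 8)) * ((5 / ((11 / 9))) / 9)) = 37485 / 32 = 1171.41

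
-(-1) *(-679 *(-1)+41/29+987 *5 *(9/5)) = 277339/29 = 9563.41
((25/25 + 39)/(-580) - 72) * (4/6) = -48.05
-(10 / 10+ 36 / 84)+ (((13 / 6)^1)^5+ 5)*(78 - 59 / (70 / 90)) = 2024945 / 18144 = 111.60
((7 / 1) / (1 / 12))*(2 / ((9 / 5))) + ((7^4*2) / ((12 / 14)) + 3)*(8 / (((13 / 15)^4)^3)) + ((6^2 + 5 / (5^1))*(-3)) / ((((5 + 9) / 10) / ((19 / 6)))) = 244208864998563563375 / 978519575144202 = 249569.73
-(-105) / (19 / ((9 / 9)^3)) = 105 / 19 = 5.53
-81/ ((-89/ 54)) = 4374/ 89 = 49.15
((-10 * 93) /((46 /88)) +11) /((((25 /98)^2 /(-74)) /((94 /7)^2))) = 5211774708448 /14375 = 362558240.59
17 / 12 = 1.42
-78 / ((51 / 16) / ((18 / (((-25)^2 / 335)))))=-501696 / 2125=-236.09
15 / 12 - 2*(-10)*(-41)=-3275 / 4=-818.75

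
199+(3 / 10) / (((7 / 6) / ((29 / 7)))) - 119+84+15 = 44116 / 245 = 180.07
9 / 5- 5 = -16 / 5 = -3.20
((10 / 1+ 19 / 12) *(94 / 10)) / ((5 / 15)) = 6533 / 20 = 326.65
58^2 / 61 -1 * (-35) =5499 / 61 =90.15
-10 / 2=-5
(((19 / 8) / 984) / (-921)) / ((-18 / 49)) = 931 / 130502016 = 0.00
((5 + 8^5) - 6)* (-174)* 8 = -45611664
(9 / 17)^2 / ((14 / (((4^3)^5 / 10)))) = 21743271936 / 10115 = 2149606.72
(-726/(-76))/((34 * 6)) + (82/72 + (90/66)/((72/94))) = 2.97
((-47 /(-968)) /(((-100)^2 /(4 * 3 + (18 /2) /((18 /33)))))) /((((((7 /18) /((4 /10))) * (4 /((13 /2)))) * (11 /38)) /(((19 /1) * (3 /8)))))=339458769 /59628800000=0.01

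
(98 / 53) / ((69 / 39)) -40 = -47486 / 1219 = -38.95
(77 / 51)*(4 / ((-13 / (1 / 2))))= -154 / 663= -0.23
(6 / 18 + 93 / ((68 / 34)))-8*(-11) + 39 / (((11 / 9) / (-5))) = -24.71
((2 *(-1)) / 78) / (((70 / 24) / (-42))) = 24 / 65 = 0.37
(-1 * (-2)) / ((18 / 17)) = 17 / 9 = 1.89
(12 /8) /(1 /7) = 21 /2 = 10.50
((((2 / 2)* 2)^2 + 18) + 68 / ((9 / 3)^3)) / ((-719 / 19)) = -12578 / 19413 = -0.65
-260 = -260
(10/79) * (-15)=-150/79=-1.90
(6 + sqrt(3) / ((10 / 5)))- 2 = sqrt(3) / 2 + 4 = 4.87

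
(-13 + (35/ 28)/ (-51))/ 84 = -2657/ 17136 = -0.16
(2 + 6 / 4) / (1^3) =7 / 2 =3.50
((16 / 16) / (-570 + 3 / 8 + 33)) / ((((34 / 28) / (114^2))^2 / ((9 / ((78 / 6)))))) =-29425439232 / 199121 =-147776.67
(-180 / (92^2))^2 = 2025 / 4477456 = 0.00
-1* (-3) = 3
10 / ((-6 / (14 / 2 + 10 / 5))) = -15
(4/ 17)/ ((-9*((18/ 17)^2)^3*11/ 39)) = -18458141/ 280600848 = -0.07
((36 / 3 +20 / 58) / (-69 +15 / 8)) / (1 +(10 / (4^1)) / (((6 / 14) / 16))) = -16 / 8207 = -0.00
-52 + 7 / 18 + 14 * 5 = 331 / 18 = 18.39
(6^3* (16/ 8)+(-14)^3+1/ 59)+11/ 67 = -9138620/ 3953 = -2311.82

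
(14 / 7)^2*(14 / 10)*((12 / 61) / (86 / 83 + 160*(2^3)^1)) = 4648 / 5404905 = 0.00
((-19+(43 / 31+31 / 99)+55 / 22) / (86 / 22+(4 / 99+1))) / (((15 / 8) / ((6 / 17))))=-363364 / 645575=-0.56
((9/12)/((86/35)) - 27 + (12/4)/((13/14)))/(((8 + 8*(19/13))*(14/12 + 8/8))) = -314793/572416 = -0.55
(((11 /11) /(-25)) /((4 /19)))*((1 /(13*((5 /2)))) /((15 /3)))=-19 /16250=-0.00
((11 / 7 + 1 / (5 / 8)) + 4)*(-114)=-817.54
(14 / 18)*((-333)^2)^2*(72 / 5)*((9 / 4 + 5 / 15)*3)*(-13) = -69376121351082 / 5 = -13875224270216.40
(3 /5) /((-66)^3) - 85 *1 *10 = -407286001 /479160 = -850.00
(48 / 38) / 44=6 / 209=0.03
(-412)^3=-69934528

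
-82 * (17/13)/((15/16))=-114.38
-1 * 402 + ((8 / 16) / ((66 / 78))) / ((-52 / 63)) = -35439 / 88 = -402.72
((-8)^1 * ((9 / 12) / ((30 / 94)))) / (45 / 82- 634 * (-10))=-7708 / 2599625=-0.00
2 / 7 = 0.29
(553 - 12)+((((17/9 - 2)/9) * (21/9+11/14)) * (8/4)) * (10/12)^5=7155384641/13226976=540.97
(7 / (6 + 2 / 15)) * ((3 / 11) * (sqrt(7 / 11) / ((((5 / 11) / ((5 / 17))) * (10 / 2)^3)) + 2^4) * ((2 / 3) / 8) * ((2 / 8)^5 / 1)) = 21 * sqrt(77) / 1761689600 + 105 / 259072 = 0.00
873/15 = 291/5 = 58.20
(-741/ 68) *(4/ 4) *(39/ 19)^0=-741/ 68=-10.90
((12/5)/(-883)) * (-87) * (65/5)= 13572/4415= 3.07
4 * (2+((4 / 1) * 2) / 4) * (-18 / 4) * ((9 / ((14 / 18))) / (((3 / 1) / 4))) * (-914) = 7107264 / 7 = 1015323.43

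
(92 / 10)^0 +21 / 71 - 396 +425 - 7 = 1654 / 71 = 23.30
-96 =-96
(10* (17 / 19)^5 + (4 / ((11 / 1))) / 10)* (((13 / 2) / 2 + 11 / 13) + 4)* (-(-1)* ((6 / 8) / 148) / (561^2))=82713190927 / 109951262659421040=0.00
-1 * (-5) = 5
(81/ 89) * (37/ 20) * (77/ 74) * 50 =31185/ 356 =87.60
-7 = -7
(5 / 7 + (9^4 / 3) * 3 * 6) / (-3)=-275567 / 21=-13122.24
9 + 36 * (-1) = -27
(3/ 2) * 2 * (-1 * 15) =-45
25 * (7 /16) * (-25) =-273.44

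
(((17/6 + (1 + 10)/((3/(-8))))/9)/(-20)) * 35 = 371/72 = 5.15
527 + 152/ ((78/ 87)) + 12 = 9211/ 13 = 708.54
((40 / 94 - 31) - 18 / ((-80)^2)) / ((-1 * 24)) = 1532941 / 1203200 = 1.27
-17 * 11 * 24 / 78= -748 / 13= -57.54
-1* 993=-993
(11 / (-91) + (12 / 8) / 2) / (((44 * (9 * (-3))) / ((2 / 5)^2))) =-229 / 2702700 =-0.00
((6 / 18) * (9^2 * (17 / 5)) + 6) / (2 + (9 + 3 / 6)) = 978 / 115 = 8.50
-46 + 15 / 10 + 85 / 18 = -358 / 9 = -39.78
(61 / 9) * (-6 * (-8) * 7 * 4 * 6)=54656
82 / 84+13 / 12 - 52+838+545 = 111977 / 84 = 1333.06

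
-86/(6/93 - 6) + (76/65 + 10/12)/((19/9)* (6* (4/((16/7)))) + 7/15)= 11838243/812084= 14.58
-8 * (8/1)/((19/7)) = -448/19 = -23.58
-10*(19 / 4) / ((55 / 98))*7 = -6517 / 11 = -592.45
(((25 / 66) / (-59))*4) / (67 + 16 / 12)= -10 / 26609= -0.00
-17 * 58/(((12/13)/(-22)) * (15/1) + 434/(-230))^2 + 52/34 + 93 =-1781276007323/29110581737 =-61.19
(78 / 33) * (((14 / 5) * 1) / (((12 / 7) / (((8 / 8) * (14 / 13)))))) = 686 / 165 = 4.16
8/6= 4/3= 1.33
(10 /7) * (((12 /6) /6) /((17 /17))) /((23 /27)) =90 /161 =0.56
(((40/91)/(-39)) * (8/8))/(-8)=5/3549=0.00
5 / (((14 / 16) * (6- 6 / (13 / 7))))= 130 / 63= 2.06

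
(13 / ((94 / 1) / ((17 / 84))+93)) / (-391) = -1 / 16767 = -0.00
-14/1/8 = -7/4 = -1.75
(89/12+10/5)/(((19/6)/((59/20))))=6667/760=8.77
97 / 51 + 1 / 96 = 3121 / 1632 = 1.91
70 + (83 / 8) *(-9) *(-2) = 1027 / 4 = 256.75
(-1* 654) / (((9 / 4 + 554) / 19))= -49704 / 2225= -22.34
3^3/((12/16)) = 36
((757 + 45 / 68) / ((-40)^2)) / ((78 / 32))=51521 / 265200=0.19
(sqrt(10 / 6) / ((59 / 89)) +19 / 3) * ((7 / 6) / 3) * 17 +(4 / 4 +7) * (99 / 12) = 120.75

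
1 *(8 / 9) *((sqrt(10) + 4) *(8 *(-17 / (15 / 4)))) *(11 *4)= -10159.19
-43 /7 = -6.14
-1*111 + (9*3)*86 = 2211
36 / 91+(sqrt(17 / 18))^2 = 1.34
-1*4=-4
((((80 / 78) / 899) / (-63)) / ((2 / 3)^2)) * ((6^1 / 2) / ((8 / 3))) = -15 / 327236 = -0.00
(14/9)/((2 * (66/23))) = 161/594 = 0.27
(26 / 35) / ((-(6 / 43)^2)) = -24037 / 630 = -38.15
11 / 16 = 0.69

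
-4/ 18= -2/ 9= -0.22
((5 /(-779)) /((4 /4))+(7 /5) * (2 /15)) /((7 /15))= 10531 /27265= 0.39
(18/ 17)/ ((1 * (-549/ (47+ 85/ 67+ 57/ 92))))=-301347/ 3196034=-0.09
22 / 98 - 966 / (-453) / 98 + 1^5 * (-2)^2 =31418 / 7399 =4.25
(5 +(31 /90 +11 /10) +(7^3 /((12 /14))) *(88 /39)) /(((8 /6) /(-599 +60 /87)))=-307685283 /754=-408070.67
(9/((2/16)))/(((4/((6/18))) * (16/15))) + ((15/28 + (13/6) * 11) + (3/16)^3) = 2580535/86016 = 30.00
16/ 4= 4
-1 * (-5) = 5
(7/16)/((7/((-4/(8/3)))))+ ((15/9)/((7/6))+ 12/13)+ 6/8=8759/2912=3.01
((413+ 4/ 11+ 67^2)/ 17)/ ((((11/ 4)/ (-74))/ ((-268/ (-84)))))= -24757.75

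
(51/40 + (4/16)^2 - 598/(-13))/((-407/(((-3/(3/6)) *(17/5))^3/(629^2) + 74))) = -23970910943/2785915000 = -8.60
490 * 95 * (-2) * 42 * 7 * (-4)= 109485600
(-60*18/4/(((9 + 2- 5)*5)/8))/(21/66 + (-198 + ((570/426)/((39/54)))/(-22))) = 1462032/4015837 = 0.36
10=10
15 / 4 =3.75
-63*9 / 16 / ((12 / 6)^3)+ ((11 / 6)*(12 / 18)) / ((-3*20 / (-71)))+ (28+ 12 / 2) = 535967 / 17280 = 31.02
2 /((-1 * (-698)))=1 /349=0.00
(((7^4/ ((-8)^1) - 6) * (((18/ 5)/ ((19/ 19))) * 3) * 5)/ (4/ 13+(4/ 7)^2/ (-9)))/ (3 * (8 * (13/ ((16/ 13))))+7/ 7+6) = -379083159/ 1621352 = -233.81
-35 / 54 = -0.65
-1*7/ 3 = -7/ 3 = -2.33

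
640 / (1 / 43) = 27520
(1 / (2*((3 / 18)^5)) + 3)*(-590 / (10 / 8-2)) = 3060920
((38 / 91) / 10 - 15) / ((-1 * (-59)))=-6806 / 26845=-0.25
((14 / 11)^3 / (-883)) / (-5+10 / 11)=2744 / 4807935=0.00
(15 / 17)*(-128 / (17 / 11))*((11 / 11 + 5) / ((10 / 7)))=-306.93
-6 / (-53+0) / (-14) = -0.01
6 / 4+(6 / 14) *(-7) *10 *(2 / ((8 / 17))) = -126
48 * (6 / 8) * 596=21456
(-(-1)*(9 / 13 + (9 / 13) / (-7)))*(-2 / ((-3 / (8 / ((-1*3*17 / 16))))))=-0.99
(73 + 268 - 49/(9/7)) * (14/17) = 249.44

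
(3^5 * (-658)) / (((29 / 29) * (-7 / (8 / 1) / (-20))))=-3654720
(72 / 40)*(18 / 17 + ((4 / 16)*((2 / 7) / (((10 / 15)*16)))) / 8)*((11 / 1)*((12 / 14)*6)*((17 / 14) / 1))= 57525633 / 439040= 131.03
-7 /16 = -0.44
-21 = -21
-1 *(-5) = 5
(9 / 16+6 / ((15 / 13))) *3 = 1383 / 80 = 17.29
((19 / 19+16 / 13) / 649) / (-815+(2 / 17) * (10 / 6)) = -1479 / 350599535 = -0.00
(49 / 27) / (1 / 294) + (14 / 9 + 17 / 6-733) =-3511 / 18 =-195.06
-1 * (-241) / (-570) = -241 / 570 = -0.42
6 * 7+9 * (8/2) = 78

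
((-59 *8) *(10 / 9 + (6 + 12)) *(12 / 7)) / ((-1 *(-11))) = -324736 / 231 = -1405.78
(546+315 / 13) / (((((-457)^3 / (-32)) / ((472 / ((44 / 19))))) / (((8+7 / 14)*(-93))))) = -420418154016 / 13648490999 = -30.80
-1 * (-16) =16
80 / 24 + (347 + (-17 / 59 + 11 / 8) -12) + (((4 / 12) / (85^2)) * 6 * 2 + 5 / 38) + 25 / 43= 2842973800663 / 8358400200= 340.13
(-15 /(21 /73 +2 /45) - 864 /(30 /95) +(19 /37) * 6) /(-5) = 112142913 /201835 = 555.62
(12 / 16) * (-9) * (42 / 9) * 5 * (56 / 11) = -8820 / 11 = -801.82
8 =8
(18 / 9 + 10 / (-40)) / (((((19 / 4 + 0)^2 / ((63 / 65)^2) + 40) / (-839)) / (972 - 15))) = -21948.83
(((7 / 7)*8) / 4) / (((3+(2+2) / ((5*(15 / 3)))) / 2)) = 100 / 79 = 1.27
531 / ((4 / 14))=3717 / 2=1858.50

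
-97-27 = -124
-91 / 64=-1.42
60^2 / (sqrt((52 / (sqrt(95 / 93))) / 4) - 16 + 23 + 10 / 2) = 3600 / ((95* sqrt(13))* 93^(1 / 4)* 95^(3 / 4) / 9025 + 12) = 230.97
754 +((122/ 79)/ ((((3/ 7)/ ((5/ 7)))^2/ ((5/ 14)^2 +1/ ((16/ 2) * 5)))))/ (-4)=420206501/ 557424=753.84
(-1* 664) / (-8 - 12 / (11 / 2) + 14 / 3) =10956 / 91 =120.40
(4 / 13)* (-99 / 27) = -44 / 39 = -1.13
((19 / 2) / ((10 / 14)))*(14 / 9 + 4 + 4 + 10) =260.09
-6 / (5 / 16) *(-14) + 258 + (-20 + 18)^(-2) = 527.05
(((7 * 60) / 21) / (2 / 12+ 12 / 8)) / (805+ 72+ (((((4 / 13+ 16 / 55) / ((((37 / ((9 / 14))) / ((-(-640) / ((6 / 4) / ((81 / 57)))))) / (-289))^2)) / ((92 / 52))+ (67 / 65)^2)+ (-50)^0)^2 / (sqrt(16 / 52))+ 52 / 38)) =-364024375563333300448020132246509919433258287521282812500 / 10855397925784418089691263929938385040939507504931309844775543634067103630462039+ 2037833497442202885039793281119738273363201539831478972336756595000 * sqrt(13) / 10855397925784418089691263929938385040939507504931309844775543634067103630462039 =0.00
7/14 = 1/2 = 0.50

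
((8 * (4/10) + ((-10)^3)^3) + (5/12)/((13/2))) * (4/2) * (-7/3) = 2729999991089/585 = 4666666651.43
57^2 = 3249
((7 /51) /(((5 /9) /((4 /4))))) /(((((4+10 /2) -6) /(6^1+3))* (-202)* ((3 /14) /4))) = -588 /8585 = -0.07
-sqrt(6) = -2.45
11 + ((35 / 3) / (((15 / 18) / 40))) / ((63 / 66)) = 1793 / 3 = 597.67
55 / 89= 0.62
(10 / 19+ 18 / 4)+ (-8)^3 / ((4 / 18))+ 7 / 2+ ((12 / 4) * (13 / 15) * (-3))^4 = 16696629 / 11875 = 1406.03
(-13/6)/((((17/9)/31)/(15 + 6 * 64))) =-482391/34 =-14187.97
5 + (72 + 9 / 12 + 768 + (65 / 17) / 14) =402707 / 476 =846.02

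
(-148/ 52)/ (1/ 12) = -444/ 13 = -34.15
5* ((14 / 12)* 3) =35 / 2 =17.50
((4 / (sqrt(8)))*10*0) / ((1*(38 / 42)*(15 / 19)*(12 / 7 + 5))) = 0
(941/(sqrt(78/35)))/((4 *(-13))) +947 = 947- 941 *sqrt(2730)/4056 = 934.88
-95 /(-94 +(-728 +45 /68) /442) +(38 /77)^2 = 21080292292 /17044232667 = 1.24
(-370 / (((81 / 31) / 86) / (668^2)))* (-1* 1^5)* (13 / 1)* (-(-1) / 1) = 5722135615040 / 81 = 70643649568.40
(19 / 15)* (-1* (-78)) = 494 / 5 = 98.80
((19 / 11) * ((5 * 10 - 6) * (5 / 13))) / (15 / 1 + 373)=95 / 1261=0.08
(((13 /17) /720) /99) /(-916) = -13 /1109972160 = -0.00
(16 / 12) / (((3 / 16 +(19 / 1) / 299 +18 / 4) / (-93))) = -593216 / 22729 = -26.10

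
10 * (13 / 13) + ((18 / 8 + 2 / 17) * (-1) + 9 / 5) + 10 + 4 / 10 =6743 / 340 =19.83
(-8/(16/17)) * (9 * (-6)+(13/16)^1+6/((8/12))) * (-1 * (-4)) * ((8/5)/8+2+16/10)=228361/40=5709.02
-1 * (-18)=18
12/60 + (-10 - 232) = -1209/5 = -241.80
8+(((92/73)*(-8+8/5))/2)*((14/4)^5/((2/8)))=-3089568/365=-8464.57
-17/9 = -1.89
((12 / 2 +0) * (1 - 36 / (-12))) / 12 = 2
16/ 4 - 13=-9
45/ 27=5/ 3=1.67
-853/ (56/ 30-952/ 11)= 140745/ 13972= 10.07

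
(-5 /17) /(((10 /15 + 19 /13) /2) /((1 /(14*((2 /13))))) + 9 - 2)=-2535 /80087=-0.03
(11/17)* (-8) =-88/17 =-5.18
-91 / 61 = -1.49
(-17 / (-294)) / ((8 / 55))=935 / 2352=0.40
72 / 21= 24 / 7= 3.43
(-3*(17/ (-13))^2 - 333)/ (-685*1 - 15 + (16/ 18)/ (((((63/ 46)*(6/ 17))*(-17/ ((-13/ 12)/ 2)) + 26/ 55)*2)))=33076175796/ 68471804245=0.48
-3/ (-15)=1/ 5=0.20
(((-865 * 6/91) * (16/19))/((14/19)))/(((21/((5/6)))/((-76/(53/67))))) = 176183200/708981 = 248.50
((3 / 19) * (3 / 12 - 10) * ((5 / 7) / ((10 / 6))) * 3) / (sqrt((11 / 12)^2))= -3159 / 1463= -2.16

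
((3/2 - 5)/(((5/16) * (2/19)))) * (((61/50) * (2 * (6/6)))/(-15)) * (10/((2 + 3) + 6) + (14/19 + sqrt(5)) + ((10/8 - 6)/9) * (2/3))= 2494534/111375 + 32452 * sqrt(5)/1875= 61.10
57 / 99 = 0.58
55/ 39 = 1.41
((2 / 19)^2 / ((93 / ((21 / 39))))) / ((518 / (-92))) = -184 / 16148613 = -0.00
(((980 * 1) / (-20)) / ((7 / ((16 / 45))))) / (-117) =112 / 5265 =0.02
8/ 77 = 0.10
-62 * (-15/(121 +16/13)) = 7.61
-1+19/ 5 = 14/ 5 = 2.80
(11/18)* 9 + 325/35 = 14.79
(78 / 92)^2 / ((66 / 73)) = 37011 / 46552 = 0.80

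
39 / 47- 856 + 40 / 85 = -682905 / 799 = -854.70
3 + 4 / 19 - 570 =-10769 / 19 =-566.79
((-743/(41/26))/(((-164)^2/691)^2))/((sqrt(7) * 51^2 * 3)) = -4611988979 * sqrt(7)/810007239017088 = -0.00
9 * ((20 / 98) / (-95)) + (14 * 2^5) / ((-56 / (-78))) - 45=539031 / 931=578.98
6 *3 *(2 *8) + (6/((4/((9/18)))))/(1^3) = 1155/4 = 288.75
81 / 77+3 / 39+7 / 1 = 8137 / 1001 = 8.13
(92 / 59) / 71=92 / 4189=0.02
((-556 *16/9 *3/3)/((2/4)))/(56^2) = -278/441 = -0.63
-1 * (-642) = 642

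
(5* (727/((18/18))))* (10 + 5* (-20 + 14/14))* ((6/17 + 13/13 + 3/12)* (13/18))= -25753975/72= -357694.10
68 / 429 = 0.16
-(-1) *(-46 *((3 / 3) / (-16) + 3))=-1081 / 8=-135.12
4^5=1024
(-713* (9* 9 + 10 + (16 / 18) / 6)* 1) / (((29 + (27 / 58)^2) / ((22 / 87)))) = -407088776 / 723735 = -562.48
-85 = -85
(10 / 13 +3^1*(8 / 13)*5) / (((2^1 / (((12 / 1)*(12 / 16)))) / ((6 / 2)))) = 135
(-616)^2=379456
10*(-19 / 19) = -10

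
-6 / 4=-3 / 2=-1.50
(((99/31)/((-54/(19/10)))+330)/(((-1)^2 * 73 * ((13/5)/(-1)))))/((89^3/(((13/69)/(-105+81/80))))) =12271820/2747236472913951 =0.00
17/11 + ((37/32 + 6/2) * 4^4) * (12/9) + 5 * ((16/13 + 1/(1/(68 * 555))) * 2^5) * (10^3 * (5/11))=1177527009271/429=2744818203.43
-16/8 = -2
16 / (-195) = -16 / 195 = -0.08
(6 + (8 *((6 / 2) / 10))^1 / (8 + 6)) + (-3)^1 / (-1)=321 / 35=9.17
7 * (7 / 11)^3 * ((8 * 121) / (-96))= -2401 / 132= -18.19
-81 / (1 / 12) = -972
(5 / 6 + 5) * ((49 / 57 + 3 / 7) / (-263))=-1285 / 44973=-0.03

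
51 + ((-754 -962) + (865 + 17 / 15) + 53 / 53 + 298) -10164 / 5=-2532.67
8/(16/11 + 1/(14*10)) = 12320/2251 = 5.47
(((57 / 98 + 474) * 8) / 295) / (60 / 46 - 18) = -356569 / 462560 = -0.77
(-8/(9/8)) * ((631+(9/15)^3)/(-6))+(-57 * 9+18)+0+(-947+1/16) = -37466801/54000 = -693.83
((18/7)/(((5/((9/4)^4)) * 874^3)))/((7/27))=1594323/20936802288640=0.00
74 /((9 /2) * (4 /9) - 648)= -37 /323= -0.11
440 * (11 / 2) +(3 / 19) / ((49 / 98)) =45986 / 19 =2420.32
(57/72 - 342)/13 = -26.25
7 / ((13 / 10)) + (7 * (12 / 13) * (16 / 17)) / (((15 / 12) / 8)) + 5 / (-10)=7447 / 170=43.81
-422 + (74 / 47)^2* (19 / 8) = -1838385 / 4418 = -416.11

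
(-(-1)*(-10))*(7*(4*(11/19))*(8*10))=-246400/19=-12968.42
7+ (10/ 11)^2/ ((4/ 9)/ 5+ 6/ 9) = 8.09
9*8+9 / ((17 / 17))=81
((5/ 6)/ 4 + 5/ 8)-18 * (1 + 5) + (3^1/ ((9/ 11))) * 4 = -185/ 2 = -92.50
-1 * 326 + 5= -321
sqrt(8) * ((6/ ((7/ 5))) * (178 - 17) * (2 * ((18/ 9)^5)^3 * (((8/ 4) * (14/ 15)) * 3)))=716245723.38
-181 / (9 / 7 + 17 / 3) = -3801 / 146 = -26.03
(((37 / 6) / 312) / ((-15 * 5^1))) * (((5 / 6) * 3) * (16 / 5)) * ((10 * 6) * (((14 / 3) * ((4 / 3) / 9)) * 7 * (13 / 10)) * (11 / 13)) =-159544 / 236925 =-0.67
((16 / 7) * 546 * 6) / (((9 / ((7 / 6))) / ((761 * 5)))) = 3693386.67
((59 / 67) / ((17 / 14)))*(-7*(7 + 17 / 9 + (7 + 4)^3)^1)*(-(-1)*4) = -278900552 / 10251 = -27207.16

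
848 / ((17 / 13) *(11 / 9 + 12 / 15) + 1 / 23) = 438840 / 1391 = 315.49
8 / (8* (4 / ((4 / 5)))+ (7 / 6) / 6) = 288 / 1447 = 0.20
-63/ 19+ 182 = 178.68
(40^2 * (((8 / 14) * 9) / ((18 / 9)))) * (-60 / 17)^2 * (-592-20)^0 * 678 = 70295040000 / 2023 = 34747918.93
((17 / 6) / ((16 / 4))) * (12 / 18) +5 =5.47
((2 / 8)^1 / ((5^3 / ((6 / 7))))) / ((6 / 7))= 1 / 500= 0.00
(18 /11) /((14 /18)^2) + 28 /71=118610 /38269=3.10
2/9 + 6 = 56/9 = 6.22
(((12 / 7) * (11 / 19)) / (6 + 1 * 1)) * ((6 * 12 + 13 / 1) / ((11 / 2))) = 2.19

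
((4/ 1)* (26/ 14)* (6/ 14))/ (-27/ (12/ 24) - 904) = -78/ 23471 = -0.00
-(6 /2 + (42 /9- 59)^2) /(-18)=13298 /81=164.17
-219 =-219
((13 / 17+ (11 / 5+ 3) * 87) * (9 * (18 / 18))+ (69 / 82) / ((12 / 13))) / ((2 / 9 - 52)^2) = 9212413743 / 6054309280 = 1.52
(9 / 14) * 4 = 18 / 7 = 2.57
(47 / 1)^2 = 2209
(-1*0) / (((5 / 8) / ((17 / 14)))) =0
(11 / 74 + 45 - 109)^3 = -105488578125 / 405224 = -260321.64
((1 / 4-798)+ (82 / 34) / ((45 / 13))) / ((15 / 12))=-2438983 / 3825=-637.64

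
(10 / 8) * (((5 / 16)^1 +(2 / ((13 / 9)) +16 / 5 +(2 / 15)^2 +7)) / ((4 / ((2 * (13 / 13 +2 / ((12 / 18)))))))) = 557617 / 18720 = 29.79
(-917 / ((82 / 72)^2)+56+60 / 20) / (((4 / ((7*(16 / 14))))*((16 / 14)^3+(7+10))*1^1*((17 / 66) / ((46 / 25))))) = -2268582866088 / 4531597775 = -500.61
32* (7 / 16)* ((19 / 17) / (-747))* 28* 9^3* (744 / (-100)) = 112211568 / 35275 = 3181.05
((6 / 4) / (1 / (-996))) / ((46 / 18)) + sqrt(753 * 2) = -13446 / 23 + sqrt(1506) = -545.80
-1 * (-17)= 17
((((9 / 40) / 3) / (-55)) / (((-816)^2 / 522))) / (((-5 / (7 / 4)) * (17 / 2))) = 609 / 13835008000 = 0.00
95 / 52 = 1.83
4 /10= 2 /5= 0.40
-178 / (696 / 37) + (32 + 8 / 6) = 2769 / 116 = 23.87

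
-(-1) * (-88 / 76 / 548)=-0.00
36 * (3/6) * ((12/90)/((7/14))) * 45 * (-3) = -648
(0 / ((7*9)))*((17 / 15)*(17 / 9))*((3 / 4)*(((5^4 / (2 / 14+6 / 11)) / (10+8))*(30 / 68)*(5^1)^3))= 0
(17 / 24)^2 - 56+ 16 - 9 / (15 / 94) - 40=-391387 / 2880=-135.90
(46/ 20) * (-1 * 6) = -69/ 5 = -13.80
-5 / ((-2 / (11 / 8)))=55 / 16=3.44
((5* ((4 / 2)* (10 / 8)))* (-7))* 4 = -350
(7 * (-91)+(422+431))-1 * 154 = 62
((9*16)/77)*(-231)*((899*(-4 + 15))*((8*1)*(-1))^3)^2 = -11074609524768768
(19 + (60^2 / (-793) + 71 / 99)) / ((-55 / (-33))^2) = 1191536 / 218075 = 5.46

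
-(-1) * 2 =2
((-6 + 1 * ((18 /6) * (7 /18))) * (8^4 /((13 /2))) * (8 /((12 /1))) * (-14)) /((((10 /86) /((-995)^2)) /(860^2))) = 20943896953520128000 /117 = 179007666269402803.42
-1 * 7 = -7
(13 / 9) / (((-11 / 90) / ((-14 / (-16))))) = -455 / 44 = -10.34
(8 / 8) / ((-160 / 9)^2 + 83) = 0.00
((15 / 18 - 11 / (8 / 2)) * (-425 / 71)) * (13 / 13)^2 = 9775 / 852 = 11.47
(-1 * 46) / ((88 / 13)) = -299 / 44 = -6.80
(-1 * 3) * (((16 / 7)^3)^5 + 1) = -3458778756505070757 / 4747561509943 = -728537.96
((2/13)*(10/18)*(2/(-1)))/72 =-5/2106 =-0.00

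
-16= -16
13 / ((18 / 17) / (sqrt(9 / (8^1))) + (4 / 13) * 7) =341887 / 44476 - 112047 * sqrt(2) / 44476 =4.12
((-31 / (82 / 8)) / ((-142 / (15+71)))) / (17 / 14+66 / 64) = 1194368 / 1464233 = 0.82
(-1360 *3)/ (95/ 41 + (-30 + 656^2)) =-167280/ 17642641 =-0.01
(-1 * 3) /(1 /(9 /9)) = -3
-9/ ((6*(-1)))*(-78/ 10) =-117/ 10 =-11.70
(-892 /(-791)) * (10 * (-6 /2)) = -26760 /791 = -33.83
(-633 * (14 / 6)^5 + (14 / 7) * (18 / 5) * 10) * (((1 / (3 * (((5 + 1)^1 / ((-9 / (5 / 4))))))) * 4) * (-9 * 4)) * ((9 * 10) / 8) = -28323560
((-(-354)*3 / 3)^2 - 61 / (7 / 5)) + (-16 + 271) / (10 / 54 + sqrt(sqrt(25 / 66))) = -1673055*sqrt(66) / 176597 + 61965*sqrt(5)*66^(3 / 4) / 176597 + 9034497*sqrt(5)*66^(1 / 4) / 176597 + 154853844029 / 1236179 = 125535.40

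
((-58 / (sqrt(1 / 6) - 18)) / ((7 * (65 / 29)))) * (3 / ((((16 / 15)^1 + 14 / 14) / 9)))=4698 * sqrt(6) / 189007 + 507384 / 189007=2.75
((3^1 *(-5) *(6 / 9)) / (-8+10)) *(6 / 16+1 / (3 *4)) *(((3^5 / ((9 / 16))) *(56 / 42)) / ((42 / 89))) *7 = -19580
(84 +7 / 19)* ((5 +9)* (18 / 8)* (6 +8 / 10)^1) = 1716813 / 95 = 18071.72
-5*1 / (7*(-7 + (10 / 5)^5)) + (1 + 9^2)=2869 / 35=81.97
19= 19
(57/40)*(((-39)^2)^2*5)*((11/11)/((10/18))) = 1186795233/40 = 29669880.82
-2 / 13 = -0.15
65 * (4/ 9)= 260/ 9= 28.89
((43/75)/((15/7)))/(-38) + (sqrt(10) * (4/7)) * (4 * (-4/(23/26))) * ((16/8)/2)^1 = -1664 * sqrt(10)/161 -301/42750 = -32.69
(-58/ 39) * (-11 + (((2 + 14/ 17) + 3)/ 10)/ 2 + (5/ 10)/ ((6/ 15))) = 15544/ 1105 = 14.07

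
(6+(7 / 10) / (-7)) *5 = 59 / 2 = 29.50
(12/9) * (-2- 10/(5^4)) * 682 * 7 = -12832.51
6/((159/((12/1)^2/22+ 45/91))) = 14094/53053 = 0.27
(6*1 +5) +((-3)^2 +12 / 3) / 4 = 57 / 4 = 14.25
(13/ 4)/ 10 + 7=293/ 40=7.32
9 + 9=18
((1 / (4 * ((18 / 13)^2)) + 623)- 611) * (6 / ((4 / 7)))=127.37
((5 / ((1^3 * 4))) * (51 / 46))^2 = 65025 / 33856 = 1.92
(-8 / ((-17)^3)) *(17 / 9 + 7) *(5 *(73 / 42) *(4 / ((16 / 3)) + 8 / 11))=1898000 / 10214127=0.19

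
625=625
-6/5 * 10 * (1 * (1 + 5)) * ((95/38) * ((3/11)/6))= -90/11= -8.18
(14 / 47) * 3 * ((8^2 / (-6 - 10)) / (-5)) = 168 / 235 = 0.71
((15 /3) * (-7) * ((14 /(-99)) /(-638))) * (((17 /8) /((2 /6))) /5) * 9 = -2499 /28072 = -0.09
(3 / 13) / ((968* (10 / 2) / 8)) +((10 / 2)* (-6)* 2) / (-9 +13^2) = -0.37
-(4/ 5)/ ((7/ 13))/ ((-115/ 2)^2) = -0.00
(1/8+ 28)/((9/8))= 25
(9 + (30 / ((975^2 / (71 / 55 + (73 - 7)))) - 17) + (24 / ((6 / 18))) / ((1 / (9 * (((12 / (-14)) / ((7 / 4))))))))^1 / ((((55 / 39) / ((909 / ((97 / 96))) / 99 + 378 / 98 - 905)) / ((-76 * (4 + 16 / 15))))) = -79255276.50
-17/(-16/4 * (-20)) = -17/80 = -0.21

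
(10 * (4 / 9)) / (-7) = -40 / 63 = -0.63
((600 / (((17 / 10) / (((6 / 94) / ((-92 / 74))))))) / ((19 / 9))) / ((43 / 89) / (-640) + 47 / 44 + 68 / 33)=-2.74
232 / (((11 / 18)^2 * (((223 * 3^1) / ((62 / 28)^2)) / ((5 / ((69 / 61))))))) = 20.13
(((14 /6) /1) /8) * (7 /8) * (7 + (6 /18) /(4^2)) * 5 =8.96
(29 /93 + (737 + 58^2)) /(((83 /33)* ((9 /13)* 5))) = 54543346 /115785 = 471.07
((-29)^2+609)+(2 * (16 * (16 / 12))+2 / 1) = 4484 / 3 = 1494.67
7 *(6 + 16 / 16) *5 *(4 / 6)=490 / 3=163.33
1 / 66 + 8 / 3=59 / 22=2.68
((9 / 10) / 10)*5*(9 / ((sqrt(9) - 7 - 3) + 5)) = -81 / 40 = -2.02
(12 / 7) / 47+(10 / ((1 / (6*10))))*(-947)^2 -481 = 177029938363 / 329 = 538084919.04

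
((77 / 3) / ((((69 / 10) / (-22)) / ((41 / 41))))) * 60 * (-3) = 338800 / 23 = 14730.43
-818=-818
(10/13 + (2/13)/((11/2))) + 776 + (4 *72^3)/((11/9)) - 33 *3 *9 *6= 174026668/143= 1216969.71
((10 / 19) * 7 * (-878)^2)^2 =2911884493134400 / 361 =8066162030843.21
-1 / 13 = -0.08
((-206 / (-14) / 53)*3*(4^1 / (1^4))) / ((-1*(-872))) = 309 / 80878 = 0.00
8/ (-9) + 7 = 55/ 9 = 6.11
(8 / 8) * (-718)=-718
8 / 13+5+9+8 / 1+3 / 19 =5625 / 247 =22.77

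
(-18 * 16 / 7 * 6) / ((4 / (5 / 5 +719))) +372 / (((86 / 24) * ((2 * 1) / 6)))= -44122.84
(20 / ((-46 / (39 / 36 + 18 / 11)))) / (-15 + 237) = -1795 / 336996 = -0.01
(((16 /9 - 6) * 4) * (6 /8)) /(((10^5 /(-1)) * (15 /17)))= 323 /2250000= 0.00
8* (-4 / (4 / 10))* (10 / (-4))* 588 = 117600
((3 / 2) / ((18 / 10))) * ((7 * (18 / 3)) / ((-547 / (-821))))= 28735 / 547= 52.53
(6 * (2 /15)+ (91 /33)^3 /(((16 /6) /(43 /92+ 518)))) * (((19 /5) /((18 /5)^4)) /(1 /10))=426925681824875 /462762761472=922.56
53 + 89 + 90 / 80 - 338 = -1559 / 8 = -194.88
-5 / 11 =-0.45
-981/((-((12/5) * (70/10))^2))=2725/784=3.48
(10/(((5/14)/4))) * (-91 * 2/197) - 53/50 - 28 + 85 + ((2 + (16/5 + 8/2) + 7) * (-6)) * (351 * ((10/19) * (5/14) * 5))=-42069071903/1310050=-32112.57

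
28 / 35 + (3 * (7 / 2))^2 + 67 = 3561 / 20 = 178.05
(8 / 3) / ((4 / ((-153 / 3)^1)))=-34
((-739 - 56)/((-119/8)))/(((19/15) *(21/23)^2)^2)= 47.93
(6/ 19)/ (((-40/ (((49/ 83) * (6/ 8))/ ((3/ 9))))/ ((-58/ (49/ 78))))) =0.97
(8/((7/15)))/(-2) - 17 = -179/7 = -25.57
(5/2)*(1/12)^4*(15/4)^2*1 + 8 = 589949/73728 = 8.00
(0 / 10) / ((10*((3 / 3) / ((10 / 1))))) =0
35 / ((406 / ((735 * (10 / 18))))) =6125 / 174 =35.20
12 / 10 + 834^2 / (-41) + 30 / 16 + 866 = -26396957 / 1640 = -16095.71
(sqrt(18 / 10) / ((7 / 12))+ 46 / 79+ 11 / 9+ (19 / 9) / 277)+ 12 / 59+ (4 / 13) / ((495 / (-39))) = 424202132 / 213031005+ 36 * sqrt(5) / 35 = 4.29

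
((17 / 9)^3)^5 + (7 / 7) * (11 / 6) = 5725601037170645299 / 411782264189298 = 13904.44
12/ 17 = 0.71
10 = 10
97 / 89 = 1.09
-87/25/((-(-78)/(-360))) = 1044/65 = 16.06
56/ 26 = 28/ 13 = 2.15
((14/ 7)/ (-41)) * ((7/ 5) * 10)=-0.68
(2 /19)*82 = 164 /19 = 8.63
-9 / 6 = -3 / 2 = -1.50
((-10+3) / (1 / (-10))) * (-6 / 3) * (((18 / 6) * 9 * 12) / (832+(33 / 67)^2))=-203621040 / 3735937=-54.50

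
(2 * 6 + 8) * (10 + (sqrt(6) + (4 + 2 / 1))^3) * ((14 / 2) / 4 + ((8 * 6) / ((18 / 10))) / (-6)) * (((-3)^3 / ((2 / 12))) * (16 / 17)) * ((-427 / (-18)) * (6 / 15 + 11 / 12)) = 497359352 * sqrt(6) / 17 + 4371526936 / 51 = 157379545.68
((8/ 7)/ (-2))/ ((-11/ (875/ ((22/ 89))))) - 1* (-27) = 25517/ 121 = 210.88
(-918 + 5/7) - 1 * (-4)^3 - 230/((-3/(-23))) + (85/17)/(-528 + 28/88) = -637905251/243789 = -2616.63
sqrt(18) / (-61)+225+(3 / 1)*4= 237-3*sqrt(2) / 61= 236.93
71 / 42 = 1.69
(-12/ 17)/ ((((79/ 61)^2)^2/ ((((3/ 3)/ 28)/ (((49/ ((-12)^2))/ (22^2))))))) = -12.75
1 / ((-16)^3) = -1 / 4096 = -0.00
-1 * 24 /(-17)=24 /17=1.41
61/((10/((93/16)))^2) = 527589/25600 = 20.61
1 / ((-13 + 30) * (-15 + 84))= 1 / 1173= 0.00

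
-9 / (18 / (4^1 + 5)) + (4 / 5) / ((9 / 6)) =-119 / 30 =-3.97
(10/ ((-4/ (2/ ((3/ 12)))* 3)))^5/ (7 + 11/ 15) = -4000000/ 2349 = -1702.85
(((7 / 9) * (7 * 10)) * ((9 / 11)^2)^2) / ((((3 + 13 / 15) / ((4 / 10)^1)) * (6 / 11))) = 178605 / 38599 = 4.63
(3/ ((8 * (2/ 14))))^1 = 21/ 8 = 2.62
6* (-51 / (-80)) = 153 / 40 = 3.82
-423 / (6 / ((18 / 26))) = -1269 / 26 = -48.81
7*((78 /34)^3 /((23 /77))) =31972941 /112999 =282.95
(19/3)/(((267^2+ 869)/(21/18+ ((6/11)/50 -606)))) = -18961183/357182100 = -0.05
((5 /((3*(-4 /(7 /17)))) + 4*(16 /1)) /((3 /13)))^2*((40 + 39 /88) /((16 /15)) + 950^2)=36411912701782100665 /527357952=69045915708.09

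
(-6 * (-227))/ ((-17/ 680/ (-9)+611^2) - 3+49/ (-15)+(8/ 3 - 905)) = 98064/ 26813693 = 0.00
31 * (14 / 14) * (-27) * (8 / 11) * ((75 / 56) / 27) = -2325 / 77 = -30.19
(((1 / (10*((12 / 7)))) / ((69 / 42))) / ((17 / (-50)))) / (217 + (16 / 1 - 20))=-245 / 499698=-0.00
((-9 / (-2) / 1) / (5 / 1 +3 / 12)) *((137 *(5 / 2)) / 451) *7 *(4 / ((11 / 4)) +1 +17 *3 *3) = 3514050 / 4961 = 708.34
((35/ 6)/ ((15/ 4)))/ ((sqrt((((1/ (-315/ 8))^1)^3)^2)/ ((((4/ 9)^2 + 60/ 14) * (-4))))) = -54494125/ 32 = -1702941.41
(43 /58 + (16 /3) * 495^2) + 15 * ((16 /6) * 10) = 75817643 /58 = 1307200.74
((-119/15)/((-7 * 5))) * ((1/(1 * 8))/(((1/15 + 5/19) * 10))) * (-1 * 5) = -0.04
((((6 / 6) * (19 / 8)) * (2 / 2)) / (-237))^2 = 361 / 3594816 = 0.00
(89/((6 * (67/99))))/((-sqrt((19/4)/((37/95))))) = -2937 * sqrt(185)/6365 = -6.28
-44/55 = -4/5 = -0.80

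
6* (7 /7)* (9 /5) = 54 /5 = 10.80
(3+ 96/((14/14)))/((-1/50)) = -4950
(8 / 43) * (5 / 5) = 8 / 43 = 0.19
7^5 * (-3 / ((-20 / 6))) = 151263 / 10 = 15126.30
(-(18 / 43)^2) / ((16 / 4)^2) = -81 / 7396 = -0.01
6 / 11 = 0.55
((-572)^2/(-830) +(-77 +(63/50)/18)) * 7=-27372513/8300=-3297.89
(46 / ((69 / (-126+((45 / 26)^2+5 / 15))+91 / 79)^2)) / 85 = 17767751313855694 / 11406225333650485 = 1.56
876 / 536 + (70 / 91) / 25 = 14503 / 8710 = 1.67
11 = 11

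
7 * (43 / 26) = 301 / 26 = 11.58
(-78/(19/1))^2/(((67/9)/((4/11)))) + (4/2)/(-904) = 98732791/120257764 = 0.82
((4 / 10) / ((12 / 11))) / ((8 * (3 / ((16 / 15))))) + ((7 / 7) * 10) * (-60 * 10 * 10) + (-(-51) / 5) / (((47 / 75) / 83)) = -1860640358 / 31725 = -58649.03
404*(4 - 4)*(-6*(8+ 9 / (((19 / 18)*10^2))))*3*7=0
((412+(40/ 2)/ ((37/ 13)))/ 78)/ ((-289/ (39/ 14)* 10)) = -114/ 22015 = -0.01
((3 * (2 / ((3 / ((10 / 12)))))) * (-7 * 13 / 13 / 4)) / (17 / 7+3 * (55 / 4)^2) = -980 / 191391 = -0.01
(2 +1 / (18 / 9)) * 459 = 2295 / 2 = 1147.50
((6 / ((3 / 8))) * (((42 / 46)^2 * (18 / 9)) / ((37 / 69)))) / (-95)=-42336 / 80845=-0.52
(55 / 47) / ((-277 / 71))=-3905 / 13019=-0.30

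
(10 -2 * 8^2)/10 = -59/5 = -11.80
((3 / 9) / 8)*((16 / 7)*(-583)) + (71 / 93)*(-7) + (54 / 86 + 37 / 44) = -73161371 / 1231692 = -59.40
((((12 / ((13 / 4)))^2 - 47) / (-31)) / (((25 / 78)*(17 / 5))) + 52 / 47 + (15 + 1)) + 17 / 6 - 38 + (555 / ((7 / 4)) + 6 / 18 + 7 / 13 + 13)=21228565541 / 67619370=313.94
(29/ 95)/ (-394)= -29/ 37430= -0.00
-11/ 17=-0.65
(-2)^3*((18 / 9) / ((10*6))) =-4 / 15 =-0.27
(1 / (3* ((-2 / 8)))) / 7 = -4 / 21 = -0.19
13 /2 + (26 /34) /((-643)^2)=91372255 /14057266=6.50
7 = 7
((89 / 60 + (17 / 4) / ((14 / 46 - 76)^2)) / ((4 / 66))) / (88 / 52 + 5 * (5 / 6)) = 28946893404 / 6926020085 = 4.18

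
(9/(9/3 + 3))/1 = 3/2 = 1.50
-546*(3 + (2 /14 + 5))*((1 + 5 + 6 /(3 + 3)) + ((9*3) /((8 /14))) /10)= -1042587 /20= -52129.35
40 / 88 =5 / 11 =0.45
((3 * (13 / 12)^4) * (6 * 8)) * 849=8082763 / 48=168390.90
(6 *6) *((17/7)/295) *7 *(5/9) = 68/59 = 1.15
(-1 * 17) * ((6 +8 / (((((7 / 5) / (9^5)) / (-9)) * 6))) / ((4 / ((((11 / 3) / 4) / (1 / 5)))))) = 552101605 / 56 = 9858957.23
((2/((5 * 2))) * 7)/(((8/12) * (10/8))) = 42/25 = 1.68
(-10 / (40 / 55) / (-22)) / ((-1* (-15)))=1 / 24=0.04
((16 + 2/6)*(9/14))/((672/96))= 3/2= 1.50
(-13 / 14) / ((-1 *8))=13 / 112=0.12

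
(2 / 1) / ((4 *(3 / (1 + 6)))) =7 / 6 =1.17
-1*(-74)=74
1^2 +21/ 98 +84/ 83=2587/ 1162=2.23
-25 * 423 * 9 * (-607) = 57771225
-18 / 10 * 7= -63 / 5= -12.60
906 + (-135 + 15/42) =10799/14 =771.36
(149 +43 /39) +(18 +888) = 41188 /39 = 1056.10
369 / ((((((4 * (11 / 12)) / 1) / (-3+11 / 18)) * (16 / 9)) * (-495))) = 5289 / 19360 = 0.27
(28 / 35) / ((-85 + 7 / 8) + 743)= 32 / 26355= 0.00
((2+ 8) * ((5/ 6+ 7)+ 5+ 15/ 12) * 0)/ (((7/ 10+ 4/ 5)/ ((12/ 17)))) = 0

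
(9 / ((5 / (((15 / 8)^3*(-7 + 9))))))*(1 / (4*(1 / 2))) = 6075 / 512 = 11.87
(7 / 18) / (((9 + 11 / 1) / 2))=0.04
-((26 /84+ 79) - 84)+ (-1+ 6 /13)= 2267 /546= 4.15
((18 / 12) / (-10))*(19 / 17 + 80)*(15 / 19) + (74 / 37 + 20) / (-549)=-6842063 / 709308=-9.65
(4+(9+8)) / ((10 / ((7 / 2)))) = 147 / 20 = 7.35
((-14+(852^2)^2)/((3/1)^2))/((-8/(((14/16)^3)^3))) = -10631896582239473807/4831838208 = -2200383399.56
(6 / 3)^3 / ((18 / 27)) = 12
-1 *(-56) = 56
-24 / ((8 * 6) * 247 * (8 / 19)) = -1 / 208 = -0.00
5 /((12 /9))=3.75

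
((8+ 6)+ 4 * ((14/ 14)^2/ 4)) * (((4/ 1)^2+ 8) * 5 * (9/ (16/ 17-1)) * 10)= -2754000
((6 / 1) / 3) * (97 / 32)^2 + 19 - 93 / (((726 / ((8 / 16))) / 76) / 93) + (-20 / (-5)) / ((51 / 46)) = -1300843429 / 3159552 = -411.72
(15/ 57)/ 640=0.00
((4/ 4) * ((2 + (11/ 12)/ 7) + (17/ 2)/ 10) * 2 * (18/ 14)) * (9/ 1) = 68.99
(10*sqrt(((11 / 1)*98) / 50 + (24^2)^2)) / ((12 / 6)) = sqrt(8294939) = 2880.09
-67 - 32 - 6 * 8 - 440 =-587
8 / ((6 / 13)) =52 / 3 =17.33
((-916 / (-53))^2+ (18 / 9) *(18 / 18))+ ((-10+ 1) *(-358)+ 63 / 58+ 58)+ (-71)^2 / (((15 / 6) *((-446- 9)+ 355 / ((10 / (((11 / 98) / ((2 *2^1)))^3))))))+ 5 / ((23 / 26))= 3679801340798772174023 / 1027014127567971370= 3583.01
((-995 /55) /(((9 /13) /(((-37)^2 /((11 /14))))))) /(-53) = 49582442 /57717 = 859.06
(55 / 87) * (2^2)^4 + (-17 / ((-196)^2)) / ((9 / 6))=161.84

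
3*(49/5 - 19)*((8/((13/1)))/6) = -184/65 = -2.83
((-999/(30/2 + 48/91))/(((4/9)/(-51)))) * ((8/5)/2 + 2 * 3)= 78818103/1570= 50202.61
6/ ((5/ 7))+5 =67/ 5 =13.40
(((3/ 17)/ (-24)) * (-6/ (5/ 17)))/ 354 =1/ 2360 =0.00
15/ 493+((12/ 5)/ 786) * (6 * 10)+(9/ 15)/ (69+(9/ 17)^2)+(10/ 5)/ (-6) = -717923579/ 6465404130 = -0.11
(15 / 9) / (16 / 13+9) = 65 / 399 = 0.16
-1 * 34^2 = -1156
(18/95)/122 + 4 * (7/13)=2.16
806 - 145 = 661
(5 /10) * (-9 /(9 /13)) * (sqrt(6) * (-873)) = 11349 * sqrt(6) /2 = 13899.63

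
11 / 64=0.17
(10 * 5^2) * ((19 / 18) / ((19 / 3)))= 125 / 3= 41.67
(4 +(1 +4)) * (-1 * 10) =-90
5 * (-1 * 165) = -825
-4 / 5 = -0.80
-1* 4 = -4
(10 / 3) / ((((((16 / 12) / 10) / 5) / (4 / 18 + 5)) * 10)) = 1175 / 18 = 65.28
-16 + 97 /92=-1375 /92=-14.95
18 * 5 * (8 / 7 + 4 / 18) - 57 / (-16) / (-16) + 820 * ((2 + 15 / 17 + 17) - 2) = 450445697 / 30464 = 14786.16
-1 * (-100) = 100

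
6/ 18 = 1/ 3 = 0.33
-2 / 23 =-0.09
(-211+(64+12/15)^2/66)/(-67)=40529/18425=2.20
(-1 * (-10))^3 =1000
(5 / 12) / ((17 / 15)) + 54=3697 / 68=54.37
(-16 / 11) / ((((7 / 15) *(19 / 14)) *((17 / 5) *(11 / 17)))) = -2400 / 2299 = -1.04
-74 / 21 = -3.52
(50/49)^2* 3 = 7500/2401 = 3.12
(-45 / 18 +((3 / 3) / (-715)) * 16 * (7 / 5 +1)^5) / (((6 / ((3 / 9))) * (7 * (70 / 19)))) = -363555481 / 39414375000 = -0.01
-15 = -15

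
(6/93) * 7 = 0.45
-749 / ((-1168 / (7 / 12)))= 5243 / 14016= 0.37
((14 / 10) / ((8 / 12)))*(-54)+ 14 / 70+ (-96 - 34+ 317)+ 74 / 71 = 26569 / 355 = 74.84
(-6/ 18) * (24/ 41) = -8/ 41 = -0.20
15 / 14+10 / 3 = 185 / 42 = 4.40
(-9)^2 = 81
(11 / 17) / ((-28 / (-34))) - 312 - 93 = -5659 / 14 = -404.21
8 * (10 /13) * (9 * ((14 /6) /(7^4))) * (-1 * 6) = -1440 /4459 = -0.32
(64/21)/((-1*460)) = -16/2415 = -0.01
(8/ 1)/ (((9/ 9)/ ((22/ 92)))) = 44/ 23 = 1.91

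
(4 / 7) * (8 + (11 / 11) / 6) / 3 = 14 / 9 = 1.56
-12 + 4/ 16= -47/ 4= -11.75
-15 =-15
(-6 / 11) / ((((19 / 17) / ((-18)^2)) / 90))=-2974320 / 209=-14231.20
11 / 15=0.73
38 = 38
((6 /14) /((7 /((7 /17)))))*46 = 138 /119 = 1.16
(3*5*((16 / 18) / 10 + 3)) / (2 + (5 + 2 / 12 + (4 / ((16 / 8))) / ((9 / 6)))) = 278 / 51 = 5.45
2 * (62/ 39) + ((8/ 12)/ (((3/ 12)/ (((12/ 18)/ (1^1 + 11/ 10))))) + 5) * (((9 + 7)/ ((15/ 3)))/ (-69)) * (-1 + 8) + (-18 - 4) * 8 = -4231508/ 24219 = -174.72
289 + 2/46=6648/23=289.04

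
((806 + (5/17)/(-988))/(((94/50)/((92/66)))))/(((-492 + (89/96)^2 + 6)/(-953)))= 2278886543992320/1941227458313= 1173.94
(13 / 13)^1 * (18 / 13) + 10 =148 / 13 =11.38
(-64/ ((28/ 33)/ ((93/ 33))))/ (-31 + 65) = -744/ 119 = -6.25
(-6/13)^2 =36/169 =0.21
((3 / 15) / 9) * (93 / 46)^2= 961 / 10580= 0.09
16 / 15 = 1.07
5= 5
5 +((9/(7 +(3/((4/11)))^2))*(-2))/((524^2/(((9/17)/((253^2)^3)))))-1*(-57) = 5697040890896125071327964/91887756304776210827873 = 62.00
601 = 601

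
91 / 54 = 1.69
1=1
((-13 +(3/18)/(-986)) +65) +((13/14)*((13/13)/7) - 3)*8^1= 8424335/289884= 29.06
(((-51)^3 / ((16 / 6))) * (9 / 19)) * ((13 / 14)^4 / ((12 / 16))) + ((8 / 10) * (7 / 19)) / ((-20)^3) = -21311129345489 / 912380000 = -23357.73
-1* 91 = -91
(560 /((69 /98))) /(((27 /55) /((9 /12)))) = 754600 /621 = 1215.14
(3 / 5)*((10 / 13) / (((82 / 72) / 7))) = 1512 / 533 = 2.84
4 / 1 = 4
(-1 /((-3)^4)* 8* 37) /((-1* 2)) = 148 /81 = 1.83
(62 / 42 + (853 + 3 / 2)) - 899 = -1807 / 42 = -43.02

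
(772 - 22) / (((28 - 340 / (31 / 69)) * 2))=-11625 / 22592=-0.51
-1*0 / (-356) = 0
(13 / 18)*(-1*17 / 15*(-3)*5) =221 / 18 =12.28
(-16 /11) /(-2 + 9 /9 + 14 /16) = 128 /11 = 11.64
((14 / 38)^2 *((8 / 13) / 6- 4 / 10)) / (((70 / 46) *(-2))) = 0.01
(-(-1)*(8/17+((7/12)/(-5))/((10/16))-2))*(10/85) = -4376/21675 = -0.20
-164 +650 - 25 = 461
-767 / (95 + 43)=-767 / 138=-5.56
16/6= 8/3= 2.67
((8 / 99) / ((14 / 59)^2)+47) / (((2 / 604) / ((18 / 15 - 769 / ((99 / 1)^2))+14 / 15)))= 7145361174982 / 237723255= 30057.48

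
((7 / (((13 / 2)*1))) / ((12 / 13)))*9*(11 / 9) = 77 / 6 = 12.83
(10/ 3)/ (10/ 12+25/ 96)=64/ 21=3.05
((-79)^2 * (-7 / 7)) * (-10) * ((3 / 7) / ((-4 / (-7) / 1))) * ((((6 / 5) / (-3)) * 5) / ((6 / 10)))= -156025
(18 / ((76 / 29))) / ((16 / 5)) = 1305 / 608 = 2.15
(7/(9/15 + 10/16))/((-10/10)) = -40/7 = -5.71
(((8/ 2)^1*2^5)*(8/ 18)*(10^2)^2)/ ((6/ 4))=10240000/ 27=379259.26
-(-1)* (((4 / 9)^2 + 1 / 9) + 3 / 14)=593 / 1134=0.52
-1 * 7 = -7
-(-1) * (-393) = -393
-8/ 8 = -1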